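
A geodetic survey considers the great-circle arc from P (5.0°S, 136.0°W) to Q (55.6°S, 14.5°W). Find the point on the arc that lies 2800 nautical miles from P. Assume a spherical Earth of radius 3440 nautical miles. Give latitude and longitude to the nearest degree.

Write both endpoints as unit vectors p₁, p₂ with components (cos φ cos λ, cos φ sin λ, sin φ).
The central angle between the endpoints is δ = arccos(p₁·p₂) ≈ 1.795 rad (102.8°). The total great-circle distance is δ·R ≈ 1.795 × 3440 ≈ 6174 nmi, so the target fraction is f = 2800/6174 ≈ 0.454.
Interpolate at f ≈ 0.454 with slerp weights a = sin((1−f)δ)/sin δ ≈ 0.852, b = sin(fδ)/sin δ ≈ 0.746.
p = a·p₁ + b·p₂ ≈ (-0.203, -0.695, -0.690); φ = arcsin(p_z) ≈ -43.59°, λ = atan2(p_y, p_x) ≈ -106.27°.

≈ (44°S, 106°W)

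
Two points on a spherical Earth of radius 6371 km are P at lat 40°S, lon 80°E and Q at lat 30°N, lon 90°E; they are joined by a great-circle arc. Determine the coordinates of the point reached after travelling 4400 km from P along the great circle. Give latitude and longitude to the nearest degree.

≈ lat 1°S, lon 86°E

Write both endpoints as unit vectors p₁, p₂ with components (cos φ cos λ, cos φ sin λ, sin φ).
The central angle between the endpoints is δ = arccos(p₁·p₂) ≈ 1.232 rad (70.6°). The total great-circle distance is δ·R ≈ 1.232 × 6371 ≈ 7852 km, so the target fraction is f = 4400/7852 ≈ 0.560.
Interpolate at f ≈ 0.560 with slerp weights a = sin((1−f)δ)/sin δ ≈ 0.547, b = sin(fδ)/sin δ ≈ 0.675.
p = a·p₁ + b·p₂ ≈ (0.073, 0.997, -0.014); φ = arcsin(p_z) ≈ -0.79°, λ = atan2(p_y, p_x) ≈ 85.83°.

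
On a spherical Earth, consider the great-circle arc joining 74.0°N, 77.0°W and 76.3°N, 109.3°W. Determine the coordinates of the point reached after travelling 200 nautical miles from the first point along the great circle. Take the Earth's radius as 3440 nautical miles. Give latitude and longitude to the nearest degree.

Write both endpoints as unit vectors p₁, p₂ with components (cos φ cos λ, cos φ sin λ, sin φ).
The central angle between the endpoints is δ = arccos(p₁·p₂) ≈ 0.148 rad (8.5°). The total great-circle distance is δ·R ≈ 0.148 × 3440 ≈ 509 nmi, so the target fraction is f = 200/509 ≈ 0.393.
Interpolate at f ≈ 0.393 with slerp weights a = sin((1−f)δ)/sin δ ≈ 0.608, b = sin(fδ)/sin δ ≈ 0.394.
p = a·p₁ + b·p₂ ≈ (0.007, -0.252, 0.968); φ = arcsin(p_z) ≈ 75.43°, λ = atan2(p_y, p_x) ≈ -88.45°.

≈ 75°N, 88°W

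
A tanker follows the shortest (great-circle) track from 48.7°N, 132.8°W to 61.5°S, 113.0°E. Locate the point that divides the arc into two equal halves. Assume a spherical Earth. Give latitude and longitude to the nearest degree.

Convert each endpoint to a unit vector on the sphere (x = cos φ cos λ, y = cos φ sin λ, z = sin φ).
The central angle between the endpoints is δ = arccos(p₁·p₂) ≈ 2.480 rad (142.1°).
Interpolate at f = 1/2 with slerp weights a = sin((1−f)δ)/sin δ ≈ 1.541, b = sin(fδ)/sin δ ≈ 1.541.
p = a·p₁ + b·p₂ ≈ (-0.978, -0.069, -0.197); φ = arcsin(p_z) ≈ -11.33°, λ = atan2(p_y, p_x) ≈ -175.94°.

≈ 11°S, 176°W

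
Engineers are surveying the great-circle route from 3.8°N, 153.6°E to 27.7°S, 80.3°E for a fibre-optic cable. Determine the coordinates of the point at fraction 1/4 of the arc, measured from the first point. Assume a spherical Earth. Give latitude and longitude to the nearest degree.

≈ 6°S, 137°E

From cos δ = sin φ₁ sin φ₂ + cos φ₁ cos φ₂ cos Δλ, the central angle is δ ≈ 1.346 rad (77.1°).
Interpolate at f = 1/4 with slerp weights a = sin((1−f)δ)/sin δ ≈ 0.868, b = sin(fδ)/sin δ ≈ 0.339.
p = a·p₁ + b·p₂ ≈ (-0.726, 0.681, -0.100); φ = arcsin(p_z) ≈ -5.73°, λ = atan2(p_y, p_x) ≈ 136.82°.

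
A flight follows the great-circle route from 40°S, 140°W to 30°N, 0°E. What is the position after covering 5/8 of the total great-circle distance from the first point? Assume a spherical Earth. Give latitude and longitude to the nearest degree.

≈ 3°S, 46°W

Convert each endpoint to a unit vector on the sphere (x = cos φ cos λ, y = cos φ sin λ, z = sin φ).
The central angle between the endpoints is δ = arccos(p₁·p₂) ≈ 2.549 rad (146.1°).
Interpolate at f = 5/8 with slerp weights a = sin((1−f)δ)/sin δ ≈ 1.463, b = sin(fδ)/sin δ ≈ 1.791.
p = a·p₁ + b·p₂ ≈ (0.692, -0.720, -0.045); φ = arcsin(p_z) ≈ -2.59°, λ = atan2(p_y, p_x) ≈ -46.15°.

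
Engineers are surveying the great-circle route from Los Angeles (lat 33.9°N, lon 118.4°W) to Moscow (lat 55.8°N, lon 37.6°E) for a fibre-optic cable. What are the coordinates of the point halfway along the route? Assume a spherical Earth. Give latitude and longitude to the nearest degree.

From cos δ = sin φ₁ sin φ₂ + cos φ₁ cos φ₂ cos Δλ, the central angle is δ ≈ 1.536 rad (88.0°).
Interpolate at f = 1/2 with slerp weights a = sin((1−f)δ)/sin δ ≈ 0.695, b = sin(fδ)/sin δ ≈ 0.695.
p = a·p₁ + b·p₂ ≈ (0.035, -0.269, 0.962); φ = arcsin(p_z) ≈ 74.25°, λ = atan2(p_y, p_x) ≈ -82.56°.

≈ lat 74°N, lon 83°W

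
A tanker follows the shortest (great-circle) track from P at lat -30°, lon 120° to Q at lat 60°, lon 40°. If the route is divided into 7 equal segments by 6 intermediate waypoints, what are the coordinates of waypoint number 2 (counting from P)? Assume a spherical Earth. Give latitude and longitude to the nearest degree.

≈ lat -2°, lon 104°

From cos δ = sin φ₁ sin φ₂ + cos φ₁ cos φ₂ cos Δλ, the central angle is δ ≈ 1.937 rad (111.0°).
Interpolate at f = 2/7 with slerp weights a = sin((1−f)δ)/sin δ ≈ 1.052, b = sin(fδ)/sin δ ≈ 0.563.
p = a·p₁ + b·p₂ ≈ (-0.240, 0.970, -0.039); φ = arcsin(p_z) ≈ -2.22°, λ = atan2(p_y, p_x) ≈ 103.90°.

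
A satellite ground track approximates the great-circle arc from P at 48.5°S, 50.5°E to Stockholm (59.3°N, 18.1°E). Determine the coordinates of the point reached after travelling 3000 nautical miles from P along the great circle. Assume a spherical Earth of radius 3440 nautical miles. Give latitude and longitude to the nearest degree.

≈ 0°N, 38°E

Convert each endpoint to a unit vector on the sphere (x = cos φ cos λ, y = cos φ sin λ, z = sin φ).
The central angle between the endpoints is δ = arccos(p₁·p₂) ≈ 1.937 rad (111.0°). The total great-circle distance is δ·R ≈ 1.937 × 3440 ≈ 6664 nmi, so the target fraction is f = 3000/6664 ≈ 0.450.
Interpolate at f ≈ 0.450 with slerp weights a = sin((1−f)δ)/sin δ ≈ 0.937, b = sin(fδ)/sin δ ≈ 0.820.
p = a·p₁ + b·p₂ ≈ (0.793, 0.609, 0.003); φ = arcsin(p_z) ≈ 0.19°, λ = atan2(p_y, p_x) ≈ 37.53°.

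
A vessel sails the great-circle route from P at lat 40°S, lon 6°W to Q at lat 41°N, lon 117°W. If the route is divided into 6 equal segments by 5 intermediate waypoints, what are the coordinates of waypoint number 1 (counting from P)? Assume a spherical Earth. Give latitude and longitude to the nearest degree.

From cos δ = sin φ₁ sin φ₂ + cos φ₁ cos φ₂ cos Δλ, the central angle is δ ≈ 2.251 rad (129.0°).
Interpolate at f = 1/6 with slerp weights a = sin((1−f)δ)/sin δ ≈ 1.227, b = sin(fδ)/sin δ ≈ 0.471.
p = a·p₁ + b·p₂ ≈ (0.773, -0.415, -0.479); φ = arcsin(p_z) ≈ -28.65°, λ = atan2(p_y, p_x) ≈ -28.23°.

≈ lat 29°S, lon 28°W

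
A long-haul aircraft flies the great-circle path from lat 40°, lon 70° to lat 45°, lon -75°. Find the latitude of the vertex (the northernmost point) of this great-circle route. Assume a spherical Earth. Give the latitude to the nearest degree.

≈ 72°

The great circle lies in the plane with unit normal n̂ = (p₁ × p₂)/|p₁ × p₂|.
Here n̂_z ≈ -0.311; the vertex latitude is φ_max = arccos|n̂_z| ≈ 71.9°.
Check via Clairaut: cos φ_max = |cos φ₁| · sin C = cos(40.0°)·sin(23.9°) ≈ 0.311, again giving ≈ 71.9°.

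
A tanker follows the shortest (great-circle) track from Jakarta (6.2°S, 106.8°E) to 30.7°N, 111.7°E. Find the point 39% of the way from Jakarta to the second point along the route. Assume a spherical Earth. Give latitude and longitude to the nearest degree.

Write both endpoints as unit vectors p₁, p₂ with components (cos φ cos λ, cos φ sin λ, sin φ).
The central angle between the endpoints is δ = arccos(p₁·p₂) ≈ 0.649 rad (37.2°).
Interpolate at f = 0.39 with slerp weights a = sin((1−f)δ)/sin δ ≈ 0.638, b = sin(fδ)/sin δ ≈ 0.414.
p = a·p₁ + b·p₂ ≈ (-0.315, 0.938, 0.143); φ = arcsin(p_z) ≈ 8.20°, λ = atan2(p_y, p_x) ≈ 108.56°.

≈ 8°N, 109°E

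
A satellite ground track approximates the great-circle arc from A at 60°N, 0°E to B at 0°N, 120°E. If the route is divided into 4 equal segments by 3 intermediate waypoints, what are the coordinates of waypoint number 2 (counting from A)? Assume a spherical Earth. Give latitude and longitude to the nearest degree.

≈ 45°N, 90°E

Write both endpoints as unit vectors p₁, p₂ with components (cos φ cos λ, cos φ sin λ, sin φ).
The central angle between the endpoints is δ = arccos(p₁·p₂) ≈ 1.823 rad (104.5°).
Interpolate at f = 2/4 with slerp weights a = sin((1−f)δ)/sin δ ≈ 0.816, b = sin(fδ)/sin δ ≈ 0.816.
p = a·p₁ + b·p₂ ≈ (0.000, 0.707, 0.707); φ = arcsin(p_z) ≈ 45.00°, λ = atan2(p_y, p_x) ≈ 90.00°.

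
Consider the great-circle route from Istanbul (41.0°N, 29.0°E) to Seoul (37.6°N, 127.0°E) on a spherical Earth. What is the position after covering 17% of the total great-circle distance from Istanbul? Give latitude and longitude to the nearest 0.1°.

Convert each endpoint to a unit vector on the sphere (x = cos φ cos λ, y = cos φ sin λ, z = sin φ).
The central angle between the endpoints is δ = arccos(p₁·p₂) ≈ 1.248 rad (71.5°).
Interpolate at f = 0.17 with slerp weights a = sin((1−f)δ)/sin δ ≈ 0.907, b = sin(fδ)/sin δ ≈ 0.222.
p = a·p₁ + b·p₂ ≈ (0.493, 0.472, 0.731); φ = arcsin(p_z) ≈ 46.94°, λ = atan2(p_y, p_x) ≈ 43.78°.

≈ 46.9°N, 43.8°E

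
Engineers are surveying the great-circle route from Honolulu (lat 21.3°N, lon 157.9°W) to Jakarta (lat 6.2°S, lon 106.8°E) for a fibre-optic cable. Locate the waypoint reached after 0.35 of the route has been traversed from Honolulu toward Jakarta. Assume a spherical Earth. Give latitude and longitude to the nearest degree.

≈ lat 15°N, lon 167°E

Convert each endpoint to a unit vector on the sphere (x = cos φ cos λ, y = cos φ sin λ, z = sin φ).
The central angle between the endpoints is δ = arccos(p₁·p₂) ≈ 1.696 rad (97.2°).
Interpolate at f = 0.35 with slerp weights a = sin((1−f)δ)/sin δ ≈ 0.899, b = sin(fδ)/sin δ ≈ 0.564.
p = a·p₁ + b·p₂ ≈ (-0.938, 0.221, 0.266); φ = arcsin(p_z) ≈ 15.41°, λ = atan2(p_y, p_x) ≈ 166.73°.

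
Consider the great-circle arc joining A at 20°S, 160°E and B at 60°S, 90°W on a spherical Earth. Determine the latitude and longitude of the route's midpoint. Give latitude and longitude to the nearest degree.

Convert each endpoint to a unit vector on the sphere (x = cos φ cos λ, y = cos φ sin λ, z = sin φ).
The central angle between the endpoints is δ = arccos(p₁·p₂) ≈ 1.435 rad (82.2°).
Interpolate at f = 1/2 with slerp weights a = sin((1−f)δ)/sin δ ≈ 0.664, b = sin(fδ)/sin δ ≈ 0.664.
p = a·p₁ + b·p₂ ≈ (-0.586, -0.119, -0.802); φ = arcsin(p_z) ≈ -53.29°, λ = atan2(p_y, p_x) ≈ -168.57°.

≈ 53°S, 169°W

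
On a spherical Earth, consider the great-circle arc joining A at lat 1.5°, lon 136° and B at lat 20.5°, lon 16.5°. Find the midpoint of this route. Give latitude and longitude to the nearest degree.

The haversine formula gives a central angle δ ≈ 2.040 rad (116.9°) between the endpoints.
Interpolate at f = 1/2 with slerp weights a = sin((1−f)δ)/sin δ ≈ 0.955, b = sin(fδ)/sin δ ≈ 0.955.
p = a·p₁ + b·p₂ ≈ (0.171, 0.917, 0.359); φ = arcsin(p_z) ≈ 21.07°, λ = atan2(p_y, p_x) ≈ 79.44°.

≈ lat 21°, lon 79°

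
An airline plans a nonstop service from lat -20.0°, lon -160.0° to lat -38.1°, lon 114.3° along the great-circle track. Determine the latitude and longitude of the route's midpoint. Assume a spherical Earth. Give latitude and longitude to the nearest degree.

≈ lat -37°, lon 162°

The haversine formula gives a central angle δ ≈ 1.301 rad (74.5°) between the endpoints.
Interpolate at f = 1/2 with slerp weights a = sin((1−f)δ)/sin δ ≈ 0.628, b = sin(fδ)/sin δ ≈ 0.628.
p = a·p₁ + b·p₂ ≈ (-0.758, 0.249, -0.603); φ = arcsin(p_z) ≈ -37.06°, λ = atan2(p_y, p_x) ≈ 161.84°.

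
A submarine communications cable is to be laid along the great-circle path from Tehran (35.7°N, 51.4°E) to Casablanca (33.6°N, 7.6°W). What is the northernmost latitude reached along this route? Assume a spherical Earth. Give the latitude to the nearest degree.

The great circle lies in the plane with unit normal n̂ = (p₁ × p₂)/|p₁ × p₂|.
Here n̂_z ≈ -0.782; the vertex latitude is φ_max = arccos|n̂_z| ≈ 38.5°.
Check via Clairaut: cos φ_max = |cos φ₁| · sin C = cos(35.7°)·sin(74.4°) ≈ 0.782, again giving ≈ 38.5°.

≈ 39°N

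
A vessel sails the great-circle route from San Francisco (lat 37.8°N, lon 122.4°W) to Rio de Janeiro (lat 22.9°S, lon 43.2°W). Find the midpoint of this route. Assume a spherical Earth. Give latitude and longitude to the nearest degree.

≈ lat 10°N, lon 79°W

Write both endpoints as unit vectors p₁, p₂ with components (cos φ cos λ, cos φ sin λ, sin φ).
The central angle between the endpoints is δ = arccos(p₁·p₂) ≈ 1.673 rad (95.9°).
Interpolate at f = 1/2 with slerp weights a = sin((1−f)δ)/sin δ ≈ 0.746, b = sin(fδ)/sin δ ≈ 0.746.
p = a·p₁ + b·p₂ ≈ (0.185, -0.968, 0.167); φ = arcsin(p_z) ≈ 9.61°, λ = atan2(p_y, p_x) ≈ -79.18°.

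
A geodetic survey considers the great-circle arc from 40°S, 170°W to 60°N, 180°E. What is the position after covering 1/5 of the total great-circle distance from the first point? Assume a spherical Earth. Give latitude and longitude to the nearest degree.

≈ 20°S, 172°W

Convert each endpoint to a unit vector on the sphere (x = cos φ cos λ, y = cos φ sin λ, z = sin φ).
The central angle between the endpoints is δ = arccos(p₁·p₂) ≈ 1.751 rad (100.3°).
Interpolate at f = 1/5 with slerp weights a = sin((1−f)δ)/sin δ ≈ 1.002, b = sin(fδ)/sin δ ≈ 0.349.
p = a·p₁ + b·p₂ ≈ (-0.930, -0.133, -0.342); φ = arcsin(p_z) ≈ -19.99°, λ = atan2(p_y, p_x) ≈ -171.85°.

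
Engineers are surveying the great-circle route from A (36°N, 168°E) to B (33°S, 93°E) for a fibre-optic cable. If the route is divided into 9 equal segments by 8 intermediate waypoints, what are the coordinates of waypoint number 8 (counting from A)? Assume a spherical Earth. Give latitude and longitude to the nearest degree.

Write both endpoints as unit vectors p₁, p₂ with components (cos φ cos λ, cos φ sin λ, sin φ).
The central angle between the endpoints is δ = arccos(p₁·p₂) ≈ 1.716 rad (98.3°).
Interpolate at f = 8/9 with slerp weights a = sin((1−f)δ)/sin δ ≈ 0.192, b = sin(fδ)/sin δ ≈ 1.010.
p = a·p₁ + b·p₂ ≈ (-0.196, 0.878, -0.437); φ = arcsin(p_z) ≈ -25.93°, λ = atan2(p_y, p_x) ≈ 102.58°.

≈ (26°S, 103°E)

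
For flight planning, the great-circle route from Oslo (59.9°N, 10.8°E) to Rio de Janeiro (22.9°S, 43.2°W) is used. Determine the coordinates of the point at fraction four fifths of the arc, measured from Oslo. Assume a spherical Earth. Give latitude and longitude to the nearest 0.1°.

Write both endpoints as unit vectors p₁, p₂ with components (cos φ cos λ, cos φ sin λ, sin φ).
The central angle between the endpoints is δ = arccos(p₁·p₂) ≈ 1.636 rad (93.7°).
Interpolate at f = 4/5 with slerp weights a = sin((1−f)δ)/sin δ ≈ 0.322, b = sin(fδ)/sin δ ≈ 0.968.
p = a·p₁ + b·p₂ ≈ (0.809, -0.580, -0.098); φ = arcsin(p_z) ≈ -5.62°, λ = atan2(p_y, p_x) ≈ -35.66°.

≈ 5.6°S, 35.7°W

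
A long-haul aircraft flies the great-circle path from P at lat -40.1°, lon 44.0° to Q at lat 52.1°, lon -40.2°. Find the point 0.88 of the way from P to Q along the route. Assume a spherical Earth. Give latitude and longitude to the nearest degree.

≈ lat 44°, lon -23°

Convert each endpoint to a unit vector on the sphere (x = cos φ cos λ, y = cos φ sin λ, z = sin φ).
The central angle between the endpoints is δ = arccos(p₁·p₂) ≈ 2.050 rad (117.4°).
Interpolate at f = 0.88 with slerp weights a = sin((1−f)δ)/sin δ ≈ 0.274, b = sin(fδ)/sin δ ≈ 1.096.
p = a·p₁ + b·p₂ ≈ (0.665, -0.289, 0.688); φ = arcsin(p_z) ≈ 43.50°, λ = atan2(p_y, p_x) ≈ -23.47°.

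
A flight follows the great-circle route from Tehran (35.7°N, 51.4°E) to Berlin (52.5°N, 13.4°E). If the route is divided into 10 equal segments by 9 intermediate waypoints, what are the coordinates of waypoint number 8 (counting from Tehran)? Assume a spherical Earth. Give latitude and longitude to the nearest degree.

The haversine formula gives a central angle δ ≈ 0.550 rad (31.5°) between the endpoints.
Interpolate at f = 8/10 with slerp weights a = sin((1−f)δ)/sin δ ≈ 0.210, b = sin(fδ)/sin δ ≈ 0.815.
p = a·p₁ + b·p₂ ≈ (0.589, 0.248, 0.769); φ = arcsin(p_z) ≈ 50.27°, λ = atan2(p_y, p_x) ≈ 22.86°.

≈ (50°N, 23°E)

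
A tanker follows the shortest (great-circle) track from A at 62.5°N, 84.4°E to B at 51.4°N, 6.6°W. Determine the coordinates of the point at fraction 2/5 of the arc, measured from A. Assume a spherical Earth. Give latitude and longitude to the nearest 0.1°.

≈ 66.3°N, 41.3°E

Convert each endpoint to a unit vector on the sphere (x = cos φ cos λ, y = cos φ sin λ, z = sin φ).
The central angle between the endpoints is δ = arccos(p₁·p₂) ≈ 0.812 rad (46.5°).
Interpolate at f = 2/5 with slerp weights a = sin((1−f)δ)/sin δ ≈ 0.645, b = sin(fδ)/sin δ ≈ 0.440.
p = a·p₁ + b·p₂ ≈ (0.302, 0.265, 0.916); φ = arcsin(p_z) ≈ 66.33°, λ = atan2(p_y, p_x) ≈ 41.30°.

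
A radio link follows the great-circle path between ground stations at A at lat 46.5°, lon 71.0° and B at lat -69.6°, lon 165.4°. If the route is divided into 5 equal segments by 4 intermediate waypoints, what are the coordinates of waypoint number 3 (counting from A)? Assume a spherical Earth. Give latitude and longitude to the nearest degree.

Write both endpoints as unit vectors p₁, p₂ with components (cos φ cos λ, cos φ sin λ, sin φ).
The central angle between the endpoints is δ = arccos(p₁·p₂) ≈ 2.344 rad (134.3°).
Interpolate at f = 3/5 with slerp weights a = sin((1−f)δ)/sin δ ≈ 1.126, b = sin(fδ)/sin δ ≈ 1.378.
p = a·p₁ + b·p₂ ≈ (-0.213, 0.854, -0.475); φ = arcsin(p_z) ≈ -28.35°, λ = atan2(p_y, p_x) ≈ 103.97°.

≈ lat -28°, lon 104°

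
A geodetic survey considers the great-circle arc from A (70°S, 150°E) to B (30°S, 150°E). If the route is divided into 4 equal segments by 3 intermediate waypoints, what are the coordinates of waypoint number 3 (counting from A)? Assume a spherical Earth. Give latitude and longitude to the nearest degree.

≈ (40°S, 150°E)

Write both endpoints as unit vectors p₁, p₂ with components (cos φ cos λ, cos φ sin λ, sin φ).
The central angle between the endpoints is δ = arccos(p₁·p₂) ≈ 0.698 rad (40.0°).
Interpolate at f = 3/4 with slerp weights a = sin((1−f)δ)/sin δ ≈ 0.270, b = sin(fδ)/sin δ ≈ 0.778.
p = a·p₁ + b·p₂ ≈ (-0.663, 0.383, -0.643); φ = arcsin(p_z) ≈ -40.00°, λ = atan2(p_y, p_x) ≈ 150.00°.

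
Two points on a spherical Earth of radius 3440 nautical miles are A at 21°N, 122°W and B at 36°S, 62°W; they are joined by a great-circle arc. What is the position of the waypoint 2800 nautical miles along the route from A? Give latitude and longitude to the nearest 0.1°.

≈ 13.4°S, 89.9°W

Write both endpoints as unit vectors p₁, p₂ with components (cos φ cos λ, cos φ sin λ, sin φ).
The central angle between the endpoints is δ = arccos(p₁·p₂) ≈ 1.403 rad (80.4°). The total great-circle distance is δ·R ≈ 1.403 × 3440 ≈ 4826 nmi, so the target fraction is f = 2800/4826 ≈ 0.580.
Interpolate at f ≈ 0.580 with slerp weights a = sin((1−f)δ)/sin δ ≈ 0.563, b = sin(fδ)/sin δ ≈ 0.737.
p = a·p₁ + b·p₂ ≈ (0.001, -0.973, -0.231); φ = arcsin(p_z) ≈ -13.38°, λ = atan2(p_y, p_x) ≈ -89.92°.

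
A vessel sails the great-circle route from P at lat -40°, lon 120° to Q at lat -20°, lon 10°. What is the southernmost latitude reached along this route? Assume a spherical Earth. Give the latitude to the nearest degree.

≈ -47°

The great circle lies in the plane with unit normal n̂ = (p₁ × p₂)/|p₁ × p₂|.
Here n̂_z ≈ -0.677; the vertex latitude is φ_max = arccos|n̂_z| ≈ 47.4°.
Check via Clairaut: cos φ_max = |cos φ₁| · sin C = cos(40.0°)·sin(118.0°) ≈ 0.677, again giving ≈ 47.4°.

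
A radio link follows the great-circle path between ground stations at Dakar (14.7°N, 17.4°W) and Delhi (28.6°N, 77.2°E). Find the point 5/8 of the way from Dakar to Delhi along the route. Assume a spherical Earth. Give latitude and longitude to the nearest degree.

≈ (32°N, 39°E)

Convert each endpoint to a unit vector on the sphere (x = cos φ cos λ, y = cos φ sin λ, z = sin φ).
The central angle between the endpoints is δ = arccos(p₁·p₂) ≈ 1.517 rad (86.9°).
Interpolate at f = 5/8 with slerp weights a = sin((1−f)δ)/sin δ ≈ 0.540, b = sin(fδ)/sin δ ≈ 0.814.
p = a·p₁ + b·p₂ ≈ (0.656, 0.541, 0.526); φ = arcsin(p_z) ≈ 31.76°, λ = atan2(p_y, p_x) ≈ 39.47°.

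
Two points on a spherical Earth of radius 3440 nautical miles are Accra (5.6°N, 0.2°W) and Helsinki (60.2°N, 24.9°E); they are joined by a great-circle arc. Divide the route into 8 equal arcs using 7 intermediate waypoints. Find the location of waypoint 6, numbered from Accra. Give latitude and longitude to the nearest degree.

Convert each endpoint to a unit vector on the sphere (x = cos φ cos λ, y = cos φ sin λ, z = sin φ).
The central angle between the endpoints is δ = arccos(p₁·p₂) ≈ 1.009 rad (57.8°).
Interpolate at f = 6/8 with slerp weights a = sin((1−f)δ)/sin δ ≈ 0.295, b = sin(fδ)/sin δ ≈ 0.811.
p = a·p₁ + b·p₂ ≈ (0.659, 0.169, 0.733); φ = arcsin(p_z) ≈ 47.12°, λ = atan2(p_y, p_x) ≈ 14.36°.

≈ 47°N, 14°E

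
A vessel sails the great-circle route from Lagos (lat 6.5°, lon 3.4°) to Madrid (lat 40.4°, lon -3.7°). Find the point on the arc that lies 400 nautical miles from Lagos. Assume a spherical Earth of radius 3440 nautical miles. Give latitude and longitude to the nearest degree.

The haversine formula gives a central angle δ ≈ 0.602 rad (34.5°) between the endpoints. The total great-circle distance is δ·R ≈ 0.602 × 3440 ≈ 2071 nmi, so the target fraction is f = 400/2071 ≈ 0.193.
Interpolate at f ≈ 0.193 with slerp weights a = sin((1−f)δ)/sin δ ≈ 0.824, b = sin(fδ)/sin δ ≈ 0.205.
p = a·p₁ + b·p₂ ≈ (0.973, 0.039, 0.226); φ = arcsin(p_z) ≈ 13.07°, λ = atan2(p_y, p_x) ≈ 2.27°.

≈ lat 13°, lon 2°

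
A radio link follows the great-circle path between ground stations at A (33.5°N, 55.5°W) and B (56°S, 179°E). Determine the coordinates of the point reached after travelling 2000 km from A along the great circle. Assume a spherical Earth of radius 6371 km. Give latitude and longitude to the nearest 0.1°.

Write both endpoints as unit vectors p₁, p₂ with components (cos φ cos λ, cos φ sin λ, sin φ).
The central angle between the endpoints is δ = arccos(p₁·p₂) ≈ 2.387 rad (136.7°). The total great-circle distance is δ·R ≈ 2.387 × 6371 ≈ 15206 km, so the target fraction is f = 2000/15206 ≈ 0.132.
Interpolate at f ≈ 0.132 with slerp weights a = sin((1−f)δ)/sin δ ≈ 1.279, b = sin(fδ)/sin δ ≈ 0.451.
p = a·p₁ + b·p₂ ≈ (0.352, -0.875, 0.333); φ = arcsin(p_z) ≈ 19.42°, λ = atan2(p_y, p_x) ≈ -68.06°.

≈ (19.4°N, 68.1°W)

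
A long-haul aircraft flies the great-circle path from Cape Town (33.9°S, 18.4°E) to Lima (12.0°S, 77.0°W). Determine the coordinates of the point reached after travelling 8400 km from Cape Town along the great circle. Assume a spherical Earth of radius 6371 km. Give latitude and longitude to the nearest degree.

Convert each endpoint to a unit vector on the sphere (x = cos φ cos λ, y = cos φ sin λ, z = sin φ).
The central angle between the endpoints is δ = arccos(p₁·p₂) ≈ 1.531 rad (87.7°). The total great-circle distance is δ·R ≈ 1.531 × 6371 ≈ 9755 km, so the target fraction is f = 8400/9755 ≈ 0.861.
Interpolate at f ≈ 0.861 with slerp weights a = sin((1−f)δ)/sin δ ≈ 0.211, b = sin(fδ)/sin δ ≈ 0.969.
p = a·p₁ + b·p₂ ≈ (0.380, -0.868, -0.319); φ = arcsin(p_z) ≈ -18.62°, λ = atan2(p_y, p_x) ≈ -66.38°.

≈ 19°S, 66°W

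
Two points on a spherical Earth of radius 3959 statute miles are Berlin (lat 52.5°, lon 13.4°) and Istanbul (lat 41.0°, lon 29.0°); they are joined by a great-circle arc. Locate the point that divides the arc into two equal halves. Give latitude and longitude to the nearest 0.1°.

Convert each endpoint to a unit vector on the sphere (x = cos φ cos λ, y = cos φ sin λ, z = sin φ).
The central angle between the endpoints is δ = arccos(p₁·p₂) ≈ 0.273 rad (15.6°).
Interpolate at f = 1/2 with slerp weights a = sin((1−f)δ)/sin δ ≈ 0.505, b = sin(fδ)/sin δ ≈ 0.505.
p = a·p₁ + b·p₂ ≈ (0.632, 0.256, 0.732); φ = arcsin(p_z) ≈ 47.01°, λ = atan2(p_y, p_x) ≈ 22.04°.

≈ lat 47.0°, lon 22.0°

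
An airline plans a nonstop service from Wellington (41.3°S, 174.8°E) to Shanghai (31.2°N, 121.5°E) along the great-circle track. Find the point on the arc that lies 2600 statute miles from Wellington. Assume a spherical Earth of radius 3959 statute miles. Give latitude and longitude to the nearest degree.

≈ 11°S, 150°E

Write both endpoints as unit vectors p₁, p₂ with components (cos φ cos λ, cos φ sin λ, sin φ).
The central angle between the endpoints is δ = arccos(p₁·p₂) ≈ 1.529 rad (87.6°). The total great-circle distance is δ·R ≈ 1.529 × 3959 ≈ 6052 mi, so the target fraction is f = 2600/6052 ≈ 0.430.
Interpolate at f ≈ 0.430 with slerp weights a = sin((1−f)δ)/sin δ ≈ 0.766, b = sin(fδ)/sin δ ≈ 0.611.
p = a·p₁ + b·p₂ ≈ (-0.846, 0.498, -0.189); φ = arcsin(p_z) ≈ -10.90°, λ = atan2(p_y, p_x) ≈ 149.54°.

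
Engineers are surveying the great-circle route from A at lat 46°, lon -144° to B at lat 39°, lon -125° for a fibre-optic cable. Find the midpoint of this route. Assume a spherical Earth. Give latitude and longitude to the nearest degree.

≈ lat 43°, lon -134°

Convert each endpoint to a unit vector on the sphere (x = cos φ cos λ, y = cos φ sin λ, z = sin φ).
The central angle between the endpoints is δ = arccos(p₁·p₂) ≈ 0.272 rad (15.6°).
Interpolate at f = 1/2 with slerp weights a = sin((1−f)δ)/sin δ ≈ 0.505, b = sin(fδ)/sin δ ≈ 0.505.
p = a·p₁ + b·p₂ ≈ (-0.509, -0.527, 0.681); φ = arcsin(p_z) ≈ 42.89°, λ = atan2(p_y, p_x) ≈ -133.96°.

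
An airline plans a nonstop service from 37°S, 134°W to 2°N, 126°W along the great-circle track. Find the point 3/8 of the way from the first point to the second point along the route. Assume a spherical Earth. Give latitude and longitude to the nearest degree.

Write both endpoints as unit vectors p₁, p₂ with components (cos φ cos λ, cos φ sin λ, sin φ).
The central angle between the endpoints is δ = arccos(p₁·p₂) ≈ 0.693 rad (39.7°).
Interpolate at f = 3/8 with slerp weights a = sin((1−f)δ)/sin δ ≈ 0.657, b = sin(fδ)/sin δ ≈ 0.402.
p = a·p₁ + b·p₂ ≈ (-0.601, -0.703, -0.381); φ = arcsin(p_z) ≈ -22.42°, λ = atan2(p_y, p_x) ≈ -130.53°.

≈ 22°S, 131°W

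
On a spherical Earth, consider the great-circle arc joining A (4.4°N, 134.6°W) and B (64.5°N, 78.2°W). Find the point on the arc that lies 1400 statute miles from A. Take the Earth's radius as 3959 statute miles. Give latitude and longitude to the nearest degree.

The haversine formula gives a central angle δ ≈ 1.259 rad (72.1°) between the endpoints. The total great-circle distance is δ·R ≈ 1.259 × 3959 ≈ 4984 mi, so the target fraction is f = 1400/4984 ≈ 0.281.
Interpolate at f ≈ 0.281 with slerp weights a = sin((1−f)δ)/sin δ ≈ 0.827, b = sin(fδ)/sin δ ≈ 0.364.
p = a·p₁ + b·p₂ ≈ (-0.547, -0.740, 0.392); φ = arcsin(p_z) ≈ 23.07°, λ = atan2(p_y, p_x) ≈ -126.45°.

≈ (23°N, 126°W)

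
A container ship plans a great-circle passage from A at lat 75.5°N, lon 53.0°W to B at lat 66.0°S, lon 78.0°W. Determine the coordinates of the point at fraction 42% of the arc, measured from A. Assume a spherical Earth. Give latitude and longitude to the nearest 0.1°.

≈ lat 16.2°N, lon 67.7°W

Convert each endpoint to a unit vector on the sphere (x = cos φ cos λ, y = cos φ sin λ, z = sin φ).
The central angle between the endpoints is δ = arccos(p₁·p₂) ≈ 2.485 rad (142.4°).
Interpolate at f = 0.42 with slerp weights a = sin((1−f)δ)/sin δ ≈ 1.625, b = sin(fδ)/sin δ ≈ 1.416.
p = a·p₁ + b·p₂ ≈ (0.365, -0.888, 0.279); φ = arcsin(p_z) ≈ 16.22°, λ = atan2(p_y, p_x) ≈ -67.69°.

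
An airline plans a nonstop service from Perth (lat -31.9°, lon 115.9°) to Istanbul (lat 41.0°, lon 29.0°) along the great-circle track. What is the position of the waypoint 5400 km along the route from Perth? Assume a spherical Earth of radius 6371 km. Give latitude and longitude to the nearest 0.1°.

≈ lat 2.2°, lon 79.4°

Write both endpoints as unit vectors p₁, p₂ with components (cos φ cos λ, cos φ sin λ, sin φ).
The central angle between the endpoints is δ = arccos(p₁·p₂) ≈ 1.888 rad (108.2°). The total great-circle distance is δ·R ≈ 1.888 × 6371 ≈ 12029 km, so the target fraction is f = 5400/12029 ≈ 0.449.
Interpolate at f ≈ 0.449 with slerp weights a = sin((1−f)δ)/sin δ ≈ 0.908, b = sin(fδ)/sin δ ≈ 0.789.
p = a·p₁ + b·p₂ ≈ (0.184, 0.982, 0.038); φ = arcsin(p_z) ≈ 2.17°, λ = atan2(p_y, p_x) ≈ 79.38°.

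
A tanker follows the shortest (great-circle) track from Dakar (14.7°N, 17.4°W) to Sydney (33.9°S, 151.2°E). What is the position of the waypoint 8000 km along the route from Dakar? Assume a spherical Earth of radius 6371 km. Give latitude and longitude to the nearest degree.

Write both endpoints as unit vectors p₁, p₂ with components (cos φ cos λ, cos φ sin λ, sin φ).
The central angle between the endpoints is δ = arccos(p₁·p₂) ≈ 2.761 rad (158.2°). The total great-circle distance is δ·R ≈ 2.761 × 6371 ≈ 17592 km, so the target fraction is f = 8000/17592 ≈ 0.455.
Interpolate at f ≈ 0.455 with slerp weights a = sin((1−f)δ)/sin δ ≈ 2.688, b = sin(fδ)/sin δ ≈ 2.561.
p = a·p₁ + b·p₂ ≈ (0.618, 0.247, -0.746); φ = arcsin(p_z) ≈ -48.27°, λ = atan2(p_y, p_x) ≈ 21.74°.

≈ 48°S, 22°E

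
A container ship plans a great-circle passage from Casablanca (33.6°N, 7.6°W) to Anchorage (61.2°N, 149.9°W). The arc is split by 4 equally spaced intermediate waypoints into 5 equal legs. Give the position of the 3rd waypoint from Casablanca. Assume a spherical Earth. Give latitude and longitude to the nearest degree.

The haversine formula gives a central angle δ ≈ 1.403 rad (80.4°) between the endpoints.
Interpolate at f = 3/5 with slerp weights a = sin((1−f)δ)/sin δ ≈ 0.540, b = sin(fδ)/sin δ ≈ 0.756.
p = a·p₁ + b·p₂ ≈ (0.130, -0.242, 0.961); φ = arcsin(p_z) ≈ 74.04°, λ = atan2(p_y, p_x) ≈ -61.72°.

≈ 74°N, 62°W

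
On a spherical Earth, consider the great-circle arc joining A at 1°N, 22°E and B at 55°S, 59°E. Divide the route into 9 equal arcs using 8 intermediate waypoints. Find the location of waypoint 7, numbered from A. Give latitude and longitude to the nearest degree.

Convert each endpoint to a unit vector on the sphere (x = cos φ cos λ, y = cos φ sin λ, z = sin φ).
The central angle between the endpoints is δ = arccos(p₁·p₂) ≈ 1.111 rad (63.7°).
Interpolate at f = 7/9 with slerp weights a = sin((1−f)δ)/sin δ ≈ 0.273, b = sin(fδ)/sin δ ≈ 0.849.
p = a·p₁ + b·p₂ ≈ (0.504, 0.519, -0.690); φ = arcsin(p_z) ≈ -43.66°, λ = atan2(p_y, p_x) ≈ 45.89°.

≈ 44°S, 46°E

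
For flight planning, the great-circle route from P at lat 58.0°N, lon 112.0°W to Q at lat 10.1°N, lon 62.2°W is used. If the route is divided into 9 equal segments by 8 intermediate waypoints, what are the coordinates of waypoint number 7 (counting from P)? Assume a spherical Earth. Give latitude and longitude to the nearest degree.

≈ lat 22°N, lon 69°W

Convert each endpoint to a unit vector on the sphere (x = cos φ cos λ, y = cos φ sin λ, z = sin φ).
The central angle between the endpoints is δ = arccos(p₁·p₂) ≈ 1.064 rad (61.0°).
Interpolate at f = 7/9 with slerp weights a = sin((1−f)δ)/sin δ ≈ 0.268, b = sin(fδ)/sin δ ≈ 0.842.
p = a·p₁ + b·p₂ ≈ (0.333, -0.865, 0.375); φ = arcsin(p_z) ≈ 22.02°, λ = atan2(p_y, p_x) ≈ -68.92°.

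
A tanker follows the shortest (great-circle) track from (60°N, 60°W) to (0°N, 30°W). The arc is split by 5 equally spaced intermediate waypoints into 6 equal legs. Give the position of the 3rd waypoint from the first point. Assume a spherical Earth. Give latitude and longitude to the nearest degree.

≈ (31°N, 40°W)

The haversine formula gives a central angle δ ≈ 1.123 rad (64.3°) between the endpoints.
Interpolate at f = 3/6 with slerp weights a = sin((1−f)δ)/sin δ ≈ 0.591, b = sin(fδ)/sin δ ≈ 0.591.
p = a·p₁ + b·p₂ ≈ (0.659, -0.551, 0.512); φ = arcsin(p_z) ≈ 30.77°, λ = atan2(p_y, p_x) ≈ -39.90°.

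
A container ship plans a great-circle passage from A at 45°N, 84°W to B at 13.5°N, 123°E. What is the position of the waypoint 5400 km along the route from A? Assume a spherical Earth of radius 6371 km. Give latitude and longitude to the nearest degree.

≈ 68°N, 173°W

Write both endpoints as unit vectors p₁, p₂ with components (cos φ cos λ, cos φ sin λ, sin φ).
The central angle between the endpoints is δ = arccos(p₁·p₂) ≈ 2.035 rad (116.6°). The total great-circle distance is δ·R ≈ 2.035 × 6371 ≈ 12964 km, so the target fraction is f = 5400/12964 ≈ 0.417.
Interpolate at f ≈ 0.417 with slerp weights a = sin((1−f)δ)/sin δ ≈ 1.037, b = sin(fδ)/sin δ ≈ 0.838.
p = a·p₁ + b·p₂ ≈ (-0.367, -0.046, 0.929); φ = arcsin(p_z) ≈ 68.28°, λ = atan2(p_y, p_x) ≈ -172.93°.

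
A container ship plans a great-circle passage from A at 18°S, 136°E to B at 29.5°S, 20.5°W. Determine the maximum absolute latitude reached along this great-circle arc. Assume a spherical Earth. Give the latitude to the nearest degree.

≈ 65°S

The great circle lies in the plane with unit normal n̂ = (p₁ × p₂)/|p₁ × p₂|.
Here n̂_z ≈ -0.415; the vertex latitude is φ_max = arccos|n̂_z| ≈ 65.5°.
Check via Clairaut: cos φ_max = |cos φ₁| · sin C = cos(18.0°)·sin(154.1°) ≈ 0.415, again giving ≈ 65.5°.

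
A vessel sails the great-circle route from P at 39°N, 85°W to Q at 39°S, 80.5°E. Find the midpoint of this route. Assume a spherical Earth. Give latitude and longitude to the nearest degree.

≈ 0°N, 2°W

Convert each endpoint to a unit vector on the sphere (x = cos φ cos λ, y = cos φ sin λ, z = sin φ).
The central angle between the endpoints is δ = arccos(p₁·p₂) ≈ 2.945 rad (168.7°).
Interpolate at f = 1/2 with slerp weights a = sin((1−f)δ)/sin δ ≈ 5.098, b = sin(fδ)/sin δ ≈ 5.098.
p = a·p₁ + b·p₂ ≈ (0.999, -0.039, 0.000); φ = arcsin(p_z) ≈ 0.00°, λ = atan2(p_y, p_x) ≈ -2.25°.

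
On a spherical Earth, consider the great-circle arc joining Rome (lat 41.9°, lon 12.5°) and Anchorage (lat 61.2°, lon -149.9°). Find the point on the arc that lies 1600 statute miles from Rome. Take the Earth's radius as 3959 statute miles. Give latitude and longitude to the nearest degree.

From cos δ = sin φ₁ sin φ₂ + cos φ₁ cos φ₂ cos Δλ, the central angle is δ ≈ 1.325 rad (75.9°). The total great-circle distance is δ·R ≈ 1.325 × 3959 ≈ 5245 mi, so the target fraction is f = 1600/5245 ≈ 0.305.
Interpolate at f ≈ 0.305 with slerp weights a = sin((1−f)δ)/sin δ ≈ 0.821, b = sin(fδ)/sin δ ≈ 0.405.
p = a·p₁ + b·p₂ ≈ (0.427, 0.034, 0.903); φ = arcsin(p_z) ≈ 64.61°, λ = atan2(p_y, p_x) ≈ 4.58°.

≈ lat 65°, lon 5°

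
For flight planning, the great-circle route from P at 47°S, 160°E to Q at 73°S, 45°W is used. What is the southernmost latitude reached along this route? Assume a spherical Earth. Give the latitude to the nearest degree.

≈ 84°S

The great circle lies in the plane with unit normal n̂ = (p₁ × p₂)/|p₁ × p₂|.
Here n̂_z ≈ +0.099; the vertex latitude is φ_max = arccos|n̂_z| ≈ 84.3°.
Check via Clairaut: cos φ_max = |cos φ₁| · sin C = cos(47.0°)·sin(171.7°) ≈ 0.099, again giving ≈ 84.3°.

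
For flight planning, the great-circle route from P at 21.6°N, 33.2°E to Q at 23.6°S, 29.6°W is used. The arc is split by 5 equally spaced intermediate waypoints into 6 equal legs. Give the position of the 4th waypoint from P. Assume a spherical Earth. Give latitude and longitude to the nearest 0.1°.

≈ 9.0°S, 7.9°W

Convert each endpoint to a unit vector on the sphere (x = cos φ cos λ, y = cos φ sin λ, z = sin φ).
The central angle between the endpoints is δ = arccos(p₁·p₂) ≈ 1.326 rad (76.0°).
Interpolate at f = 4/6 with slerp weights a = sin((1−f)δ)/sin δ ≈ 0.441, b = sin(fδ)/sin δ ≈ 0.797.
p = a·p₁ + b·p₂ ≈ (0.978, -0.136, -0.157); φ = arcsin(p_z) ≈ -9.02°, λ = atan2(p_y, p_x) ≈ -7.93°.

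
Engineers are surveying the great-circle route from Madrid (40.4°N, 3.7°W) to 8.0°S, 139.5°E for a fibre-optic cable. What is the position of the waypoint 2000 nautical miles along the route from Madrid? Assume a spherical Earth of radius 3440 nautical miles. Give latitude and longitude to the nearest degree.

Write both endpoints as unit vectors p₁, p₂ with components (cos φ cos λ, cos φ sin λ, sin φ).
The central angle between the endpoints is δ = arccos(p₁·p₂) ≈ 2.338 rad (134.0°). The total great-circle distance is δ·R ≈ 2.338 × 3440 ≈ 8042 nmi, so the target fraction is f = 2000/8042 ≈ 0.249.
Interpolate at f ≈ 0.249 with slerp weights a = sin((1−f)δ)/sin δ ≈ 1.365, b = sin(fδ)/sin δ ≈ 0.763.
p = a·p₁ + b·p₂ ≈ (0.463, 0.424, 0.779); φ = arcsin(p_z) ≈ 51.13°, λ = atan2(p_y, p_x) ≈ 42.45°.

≈ 51°N, 42°E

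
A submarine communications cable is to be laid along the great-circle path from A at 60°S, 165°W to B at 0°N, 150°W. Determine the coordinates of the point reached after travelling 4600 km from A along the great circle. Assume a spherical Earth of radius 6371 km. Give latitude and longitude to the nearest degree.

Write both endpoints as unit vectors p₁, p₂ with components (cos φ cos λ, cos φ sin λ, sin φ).
The central angle between the endpoints is δ = arccos(p₁·p₂) ≈ 1.067 rad (61.1°). The total great-circle distance is δ·R ≈ 1.067 × 6371 ≈ 6796 km, so the target fraction is f = 4600/6796 ≈ 0.677.
Interpolate at f ≈ 0.677 with slerp weights a = sin((1−f)δ)/sin δ ≈ 0.386, b = sin(fδ)/sin δ ≈ 0.755.
p = a·p₁ + b·p₂ ≈ (-0.840, -0.427, -0.334); φ = arcsin(p_z) ≈ -19.53°, λ = atan2(p_y, p_x) ≈ -153.04°.

≈ 20°S, 153°W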